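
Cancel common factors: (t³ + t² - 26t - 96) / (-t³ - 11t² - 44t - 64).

(-t + 6)/(t + 4)

By polynomial division,
  t³ + t² - 26t - 96 = (-1)(-t³ - 11t² - 44t - 64) + (-10t² - 70t - 160)
  -t³ - 11t² - 44t - 64 = ((1/10)t + 2/5)(-10t² - 70t - 160) + (0)
Last nonzero remainder: -10t² - 70t - 160. Dividing through by -10 gives the monic gcd t² + 7t + 16.
Cancel t² + 7t + 16 from numerator and denominator to get the reduced form.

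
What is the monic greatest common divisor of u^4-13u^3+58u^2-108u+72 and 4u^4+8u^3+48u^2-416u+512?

u^2-4u+4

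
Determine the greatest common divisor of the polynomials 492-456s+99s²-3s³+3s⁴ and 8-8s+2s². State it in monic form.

4-4s+s²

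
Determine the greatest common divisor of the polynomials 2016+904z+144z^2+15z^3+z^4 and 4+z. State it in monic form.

4+z

Euclidean algorithm in ℚ[z]:
  z^4+15z^3+144z^2+904z+2016 = (z^3+11z^2+100z+504)(z+4) + (0)
The last nonzero remainder z+4 is already monic.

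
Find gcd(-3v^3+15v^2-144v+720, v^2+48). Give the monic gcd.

v^2+48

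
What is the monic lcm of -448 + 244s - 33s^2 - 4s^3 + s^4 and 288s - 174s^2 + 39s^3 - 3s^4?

2688s - 1912s^2 + 442s^3 - 9s^4 - 10s^5 + s^6

Repeated division with remainder:
  s^4 - 4s^3 - 33s^2 + 244s - 448 = (-1/3)(-3s^4 + 39s^3 - 174s^2 + 288s) + (9s^3 - 91s^2 + 340s - 448)
  -3s^4 + 39s^3 - 174s^2 + 288s = (-(1/3)s + 26/27)(9s^3 - 91s^2 + 340s - 448) + ((728/27)s^2 - (5096/27)s + 11648/27)
  9s^3 - 91s^2 + 340s - 448 = ((243/728)s - 27/26)((728/27)s^2 - (5096/27)s + 11648/27) + (0)
Last nonzero remainder: (728/27)s^2 - (5096/27)s + 11648/27. Dividing through by 728/27 gives the monic gcd s^2 - 7s + 16.
Then lcm(f, g) = f·g / gcd(f, g); expanding and making the result monic gives the answer.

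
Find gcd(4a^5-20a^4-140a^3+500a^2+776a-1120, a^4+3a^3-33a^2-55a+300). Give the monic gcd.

Euclidean algorithm in ℚ[a]:
  4a^5-20a^4-140a^3+500a^2+776a-1120 = (4a-32)(a^4+3a^3-33a^2-55a+300) + (88a^3-336a^2-2184a+8480)
  a^4+3a^3-33a^2-55a+300 = ((1/88)a+75/968)(88a^3-336a^2-2184a+8480) + ((2160/121)a^2+(2160/121)a-43200/121)
  88a^3-336a^2-2184a+8480 = ((1331/270)a-6413/270)((2160/121)a^2+(2160/121)a-43200/121) + (0)
Last nonzero remainder: (2160/121)a^2+(2160/121)a-43200/121. Dividing through by 2160/121 gives the monic gcd a^2+a-20.

a^2+a-20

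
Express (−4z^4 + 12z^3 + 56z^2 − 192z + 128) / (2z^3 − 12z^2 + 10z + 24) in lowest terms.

By polynomial division,
  −4z^4 + 12z^3 + 56z^2 − 192z + 128 = (−2z − 6)(2z^3 − 12z^2 + 10z + 24) + (4z^2 − 84z + 272)
  2z^3 − 12z^2 + 10z + 24 = ((1/2)z + 15/2)(4z^2 − 84z + 272) + (504z − 2016)
  4z^2 − 84z + 272 = ((1/126)z − 17/126)(504z − 2016) + (0)
Last nonzero remainder: 504z − 2016. Dividing through by 504 gives the monic gcd z − 4.
Cancel z − 4 from numerator and denominator to get the reduced form.

(−2z^3 − 2z^2 + 20z − 16)/(z^2 − 2z − 3)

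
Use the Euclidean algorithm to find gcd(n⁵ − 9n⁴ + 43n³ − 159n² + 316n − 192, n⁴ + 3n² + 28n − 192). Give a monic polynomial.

n³ − 4n² + 19n − 48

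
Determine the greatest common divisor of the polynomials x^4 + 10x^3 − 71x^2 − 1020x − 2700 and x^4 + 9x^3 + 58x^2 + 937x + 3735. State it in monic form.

Euclidean algorithm in ℚ[x]:
  x^4 + 10x^3 − 71x^2 − 1020x − 2700 = (x^4 + 9x^3 + 58x^2 + 937x + 3735) + (x^3 − 129x^2 − 1957x − 6435)
  x^4 + 9x^3 + 58x^2 + 937x + 3735 = (x + 138)(x^3 − 129x^2 − 1957x − 6435) + (19817x^2 + 277438x + 891765)
  x^3 − 129x^2 − 1957x − 6435 = ((1/19817)x − 143/19817)(19817x^2 + 277438x + 891765) + (0)
Last nonzero remainder: 19817x^2 + 277438x + 891765. Dividing through by 19817 gives the monic gcd x^2 + 14x + 45.

x^2 + 14x + 45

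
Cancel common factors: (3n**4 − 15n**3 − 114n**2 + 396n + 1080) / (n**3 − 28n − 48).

By polynomial division,
  3n**4 − 15n**3 − 114n**2 + 396n + 1080 = (3n − 15)(n**3 − 28n − 48) + (−30n**2 + 120n + 360)
  n**3 − 28n − 48 = (−(1/30)n − 2/15)(−30n**2 + 120n + 360) + (0)
Last nonzero remainder: −30n**2 + 120n + 360. Dividing through by −30 gives the monic gcd n**2 − 4n − 12.
Cancel n**2 − 4n − 12 from numerator and denominator to get the reduced form.

(3n**2 − 3n − 90)/(n + 4)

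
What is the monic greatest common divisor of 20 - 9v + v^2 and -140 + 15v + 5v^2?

-4 + v

By polynomial division,
  v^2 - 9v + 20 = (1/5)(5v^2 + 15v - 140) + (-12v + 48)
  5v^2 + 15v - 140 = (-(5/12)v - 35/12)(-12v + 48) + (0)
Last nonzero remainder: -12v + 48. Dividing through by -12 gives the monic gcd v - 4.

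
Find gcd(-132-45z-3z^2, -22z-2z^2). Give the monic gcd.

Repeated division with remainder:
  -3z^2-45z-132 = (3/2)(-2z^2-22z) + (-12z-132)
  -2z^2-22z = ((1/6)z)(-12z-132) + (0)
Last nonzero remainder: -12z-132. Dividing through by -12 gives the monic gcd z+11.

11+z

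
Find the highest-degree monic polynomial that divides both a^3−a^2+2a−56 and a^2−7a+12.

a−4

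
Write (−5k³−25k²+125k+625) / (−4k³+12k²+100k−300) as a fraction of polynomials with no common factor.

(5k+25)/(4k−12)

By polynomial division,
  −5k³−25k²+125k+625 = (5/4)(−4k³+12k²+100k−300) + (−40k²+1000)
  −4k³+12k²+100k−300 = ((1/10)k−3/10)(−40k²+1000) + (0)
Last nonzero remainder: −40k²+1000. Dividing through by −40 gives the monic gcd k²−25.
Cancel k²−25 from numerator and denominator to get the reduced form.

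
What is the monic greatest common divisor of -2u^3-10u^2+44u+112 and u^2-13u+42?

Repeated division with remainder:
  -2u^3-10u^2+44u+112 = (-2u-36)(u^2-13u+42) + (-340u+1624)
  u^2-13u+42 = (-(1/340)u+699/28900)(-340u+1624) + (19656/7225)
  -340u+1624 = (-(614125/4914)u+209525/351)(19656/7225) + (0)
The last nonzero remainder is the constant 19656/7225, so the polynomials are coprime and gcd = 1.

1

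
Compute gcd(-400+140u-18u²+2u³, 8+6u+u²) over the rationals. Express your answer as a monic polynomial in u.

By polynomial division,
  2u³-18u²+140u-400 = (2u-30)(u²+6u+8) + (304u-160)
  u²+6u+8 = ((1/304)u+31/1444)(304u-160) + (4128/361)
  304u-160 = ((6859/258)u-1805/129)(4128/361) + (0)
The last nonzero remainder is the constant 4128/361, so the polynomials are coprime and gcd = 1.

1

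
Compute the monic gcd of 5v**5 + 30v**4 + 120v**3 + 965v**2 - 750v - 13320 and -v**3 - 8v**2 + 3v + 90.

v**2 + 3v - 18

By polynomial division,
  5v**5 + 30v**4 + 120v**3 + 965v**2 - 750v - 13320 = (-5v**2 + 10v - 215)(-v**3 - 8v**2 + 3v + 90) + (-335v**2 - 1005v + 6030)
  -v**3 - 8v**2 + 3v + 90 = ((1/335)v + 1/67)(-335v**2 - 1005v + 6030) + (0)
Last nonzero remainder: -335v**2 - 1005v + 6030. Dividing through by -335 gives the monic gcd v**2 + 3v - 18.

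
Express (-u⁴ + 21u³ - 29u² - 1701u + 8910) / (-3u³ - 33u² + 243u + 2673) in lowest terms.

Apply the Euclidean algorithm:
  -u⁴ + 21u³ - 29u² - 1701u + 8910 = ((1/3)u - 32/3)(-3u³ - 33u² + 243u + 2673) + (-462u² + 37422)
  -3u³ - 33u² + 243u + 2673 = ((1/154)u + 1/14)(-462u² + 37422) + (0)
Last nonzero remainder: -462u² + 37422. Dividing through by -462 gives the monic gcd u² - 81.
Cancel u² - 81 from numerator and denominator to get the reduced form.

(u² - 21u + 110)/(3u + 33)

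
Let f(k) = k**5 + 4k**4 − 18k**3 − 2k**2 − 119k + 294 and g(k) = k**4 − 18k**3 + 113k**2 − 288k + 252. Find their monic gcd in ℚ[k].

Apply the Euclidean algorithm:
  k**5 + 4k**4 − 18k**3 − 2k**2 − 119k + 294 = (k + 22)(k**4 − 18k**3 + 113k**2 − 288k + 252) + (265k**3 − 2200k**2 + 5965k − 5250)
  k**4 − 18k**3 + 113k**2 − 288k + 252 = ((1/265)k − 514/14045)(265k**3 − 2200k**2 + 5965k − 5250) + ((28028/2809)k**2 − (140140/2809)k + 168168/2809)
  265k**3 − 2200k**2 + 5965k − 5250 = ((744385/28028)k − 351125/4004)((28028/2809)k**2 − (140140/2809)k + 168168/2809) + (0)
Last nonzero remainder: (28028/2809)k**2 − (140140/2809)k + 168168/2809. Dividing through by 28028/2809 gives the monic gcd k**2 − 5k + 6.

k**2 − 5k + 6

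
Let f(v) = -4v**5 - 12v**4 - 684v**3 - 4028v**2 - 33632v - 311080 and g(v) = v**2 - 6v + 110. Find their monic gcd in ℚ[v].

Apply the Euclidean algorithm:
  -4v**5 - 12v**4 - 684v**3 - 4028v**2 - 33632v - 311080 = (-4v**3 - 36v**2 - 460v - 2828)(v**2 - 6v + 110) + (0)
The last nonzero remainder v**2 - 6v + 110 is already monic.

v**2 - 6v + 110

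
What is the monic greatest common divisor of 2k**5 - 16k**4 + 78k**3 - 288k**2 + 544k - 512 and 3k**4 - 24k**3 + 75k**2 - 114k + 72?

k**2 - 3k + 4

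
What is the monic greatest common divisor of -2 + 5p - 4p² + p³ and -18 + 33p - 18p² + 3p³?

2 - 3p + p²

By polynomial division,
  p³ - 4p² + 5p - 2 = (1/3)(3p³ - 18p² + 33p - 18) + (2p² - 6p + 4)
  3p³ - 18p² + 33p - 18 = ((3/2)p - 9/2)(2p² - 6p + 4) + (0)
Last nonzero remainder: 2p² - 6p + 4. Dividing through by 2 gives the monic gcd p² - 3p + 2.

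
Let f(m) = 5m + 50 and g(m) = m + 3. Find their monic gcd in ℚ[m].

1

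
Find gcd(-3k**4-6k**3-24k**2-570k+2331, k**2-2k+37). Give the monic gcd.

Euclidean algorithm in ℚ[k]:
  -3k**4-6k**3-24k**2-570k+2331 = (-3k**2-12k+63)(k**2-2k+37) + (0)
The last nonzero remainder k**2-2k+37 is already monic.

k**2-2k+37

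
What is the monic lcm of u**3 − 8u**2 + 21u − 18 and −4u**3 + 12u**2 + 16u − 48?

Repeated division with remainder:
  u**3 − 8u**2 + 21u − 18 = (−1/4)(−4u**3 + 12u**2 + 16u − 48) + (−5u**2 + 25u − 30)
  −4u**3 + 12u**2 + 16u − 48 = ((4/5)u + 8/5)(−5u**2 + 25u − 30) + (0)
Last nonzero remainder: −5u**2 + 25u − 30. Dividing through by −5 gives the monic gcd u**2 − 5u + 6.
Then lcm(f, g) = f·g / gcd(f, g); expanding and making the result monic gives the answer.

u**4 − 6u**3 + 5u**2 + 24u − 36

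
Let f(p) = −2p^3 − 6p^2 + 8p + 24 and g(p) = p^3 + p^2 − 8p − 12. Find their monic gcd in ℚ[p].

p + 2

Repeated division with remainder:
  −2p^3 − 6p^2 + 8p + 24 = (−2)(p^3 + p^2 − 8p − 12) + (−4p^2 − 8p)
  p^3 + p^2 − 8p − 12 = (−(1/4)p + 1/4)(−4p^2 − 8p) + (−6p − 12)
  −4p^2 − 8p = ((2/3)p)(−6p − 12) + (0)
Last nonzero remainder: −6p − 12. Dividing through by −6 gives the monic gcd p + 2.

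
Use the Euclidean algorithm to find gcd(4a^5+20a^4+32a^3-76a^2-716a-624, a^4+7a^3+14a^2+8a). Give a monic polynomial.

By polynomial division,
  4a^5+20a^4+32a^3-76a^2-716a-624 = (4a-8)(a^4+7a^3+14a^2+8a) + (32a^3+4a^2-652a-624)
  a^4+7a^3+14a^2+8a = ((1/32)a+55/256)(32a^3+4a^2-652a-624) + ((2145/64)a^2+(10725/64)a+2145/16)
  32a^3+4a^2-652a-624 = ((2048/2145)a-256/55)((2145/64)a^2+(10725/64)a+2145/16) + (0)
Last nonzero remainder: (2145/64)a^2+(10725/64)a+2145/16. Dividing through by 2145/64 gives the monic gcd a^2+5a+4.

a^2+5a+4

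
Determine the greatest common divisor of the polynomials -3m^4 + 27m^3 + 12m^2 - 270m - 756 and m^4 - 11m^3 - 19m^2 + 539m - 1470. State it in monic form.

m^2 - 13m + 42

By polynomial division,
  -3m^4 + 27m^3 + 12m^2 - 270m - 756 = (-3)(m^4 - 11m^3 - 19m^2 + 539m - 1470) + (-6m^3 - 45m^2 + 1347m - 5166)
  m^4 - 11m^3 - 19m^2 + 539m - 1470 = (-(1/6)m + 37/12)(-6m^3 - 45m^2 + 1347m - 5166) + ((1377/4)m^2 - (17901/4)m + 28917/2)
  -6m^3 - 45m^2 + 1347m - 5166 = (-(8/459)m - 164/459)((1377/4)m^2 - (17901/4)m + 28917/2) + (0)
Last nonzero remainder: (1377/4)m^2 - (17901/4)m + 28917/2. Dividing through by 1377/4 gives the monic gcd m^2 - 13m + 42.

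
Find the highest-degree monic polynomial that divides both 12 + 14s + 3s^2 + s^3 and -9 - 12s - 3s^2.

1 + s

Repeated division with remainder:
  s^3 + 3s^2 + 14s + 12 = (-(1/3)s + 1/3)(-3s^2 - 12s - 9) + (15s + 15)
  -3s^2 - 12s - 9 = (-(1/5)s - 3/5)(15s + 15) + (0)
Last nonzero remainder: 15s + 15. Dividing through by 15 gives the monic gcd s + 1.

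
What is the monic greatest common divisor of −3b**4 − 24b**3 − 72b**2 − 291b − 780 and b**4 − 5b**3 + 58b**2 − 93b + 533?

b**2 − b + 13

Repeated division with remainder:
  −3b**4 − 24b**3 − 72b**2 − 291b − 780 = (−3)(b**4 − 5b**3 + 58b**2 − 93b + 533) + (−39b**3 + 102b**2 − 570b + 819)
  b**4 − 5b**3 + 58b**2 − 93b + 533 = (−(1/39)b + 31/507)(−39b**3 + 102b**2 − 570b + 819) + ((6278/169)b**2 − (6278/169)b + 6278/13)
  −39b**3 + 102b**2 − 570b + 819 = (−(6591/6278)b + 10647/6278)((6278/169)b**2 − (6278/169)b + 6278/13) + (0)
Last nonzero remainder: (6278/169)b**2 − (6278/169)b + 6278/13. Dividing through by 6278/169 gives the monic gcd b**2 − b + 13.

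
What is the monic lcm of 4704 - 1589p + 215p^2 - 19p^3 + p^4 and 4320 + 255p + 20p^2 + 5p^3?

42336 - 9597p + 346p^2 + 44p^3 - 10p^4 + p^5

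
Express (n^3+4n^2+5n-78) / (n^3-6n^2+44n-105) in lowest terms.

Euclidean algorithm in ℚ[n]:
  n^3+4n^2+5n-78 = (n^3-6n^2+44n-105) + (10n^2-39n+27)
  n^3-6n^2+44n-105 = ((1/10)n-21/100)(10n^2-39n+27) + ((3311/100)n-9933/100)
  10n^2-39n+27 = ((1000/3311)n-900/3311)((3311/100)n-9933/100) + (0)
Last nonzero remainder: (3311/100)n-9933/100. Dividing through by 3311/100 gives the monic gcd n-3.
Cancel n-3 from numerator and denominator to get the reduced form.

(n^2+7n+26)/(n^2-3n+35)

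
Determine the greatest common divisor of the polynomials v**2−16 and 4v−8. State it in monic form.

1

By polynomial division,
  v**2−16 = ((1/4)v+1/2)(4v−8) + (−12)
  4v−8 = (−(1/3)v+2/3)(−12) + (0)
The last nonzero remainder is the constant −12, so the polynomials are coprime and gcd = 1.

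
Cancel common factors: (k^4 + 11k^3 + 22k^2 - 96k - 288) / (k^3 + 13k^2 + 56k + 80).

Euclidean algorithm in ℚ[k]:
  k^4 + 11k^3 + 22k^2 - 96k - 288 = (k - 2)(k^3 + 13k^2 + 56k + 80) + (-8k^2 - 64k - 128)
  k^3 + 13k^2 + 56k + 80 = (-(1/8)k - 5/8)(-8k^2 - 64k - 128) + (0)
Last nonzero remainder: -8k^2 - 64k - 128. Dividing through by -8 gives the monic gcd k^2 + 8k + 16.
Cancel k^2 + 8k + 16 from numerator and denominator to get the reduced form.

(k^2 + 3k - 18)/(k + 5)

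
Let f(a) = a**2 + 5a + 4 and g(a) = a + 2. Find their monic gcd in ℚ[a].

Repeated division with remainder:
  a**2 + 5a + 4 = (a + 3)(a + 2) + (-2)
  a + 2 = (-(1/2)a - 1)(-2) + (0)
The last nonzero remainder is the constant -2, so the polynomials are coprime and gcd = 1.

1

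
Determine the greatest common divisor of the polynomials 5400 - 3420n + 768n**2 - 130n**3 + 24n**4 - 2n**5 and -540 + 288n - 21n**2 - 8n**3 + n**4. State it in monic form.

Apply the Euclidean algorithm:
  -2n**5 + 24n**4 - 130n**3 + 768n**2 - 3420n + 5400 = (-2n + 8)(n**4 - 8n**3 - 21n**2 + 288n - 540) + (-108n**3 + 1512n**2 - 6804n + 9720)
  n**4 - 8n**3 - 21n**2 + 288n - 540 = (-(1/108)n - 1/18)(-108n**3 + 1512n**2 - 6804n + 9720) + (0)
Last nonzero remainder: -108n**3 + 1512n**2 - 6804n + 9720. Dividing through by -108 gives the monic gcd n**3 - 14n**2 + 63n - 90.

-90 + 63n - 14n**2 + n**3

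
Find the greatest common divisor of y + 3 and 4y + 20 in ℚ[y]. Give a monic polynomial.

Repeated division with remainder:
  y + 3 = (1/4)(4y + 20) + (-2)
  4y + 20 = (-2y - 10)(-2) + (0)
The last nonzero remainder is the constant -2, so the polynomials are coprime and gcd = 1.

1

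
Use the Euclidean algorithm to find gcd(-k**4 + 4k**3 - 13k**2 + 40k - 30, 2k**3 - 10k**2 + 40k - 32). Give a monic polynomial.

k - 1

By polynomial division,
  -k**4 + 4k**3 - 13k**2 + 40k - 30 = (-(1/2)k - 1/2)(2k**3 - 10k**2 + 40k - 32) + (2k**2 + 44k - 46)
  2k**3 - 10k**2 + 40k - 32 = (k - 27)(2k**2 + 44k - 46) + (1274k - 1274)
  2k**2 + 44k - 46 = ((1/637)k + 23/637)(1274k - 1274) + (0)
Last nonzero remainder: 1274k - 1274. Dividing through by 1274 gives the monic gcd k - 1.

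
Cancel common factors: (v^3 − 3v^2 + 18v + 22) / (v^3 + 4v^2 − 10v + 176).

Apply the Euclidean algorithm:
  v^3 − 3v^2 + 18v + 22 = (v^3 + 4v^2 − 10v + 176) + (−7v^2 + 28v − 154)
  v^3 + 4v^2 − 10v + 176 = (−(1/7)v − 8/7)(−7v^2 + 28v − 154) + (0)
Last nonzero remainder: −7v^2 + 28v − 154. Dividing through by −7 gives the monic gcd v^2 − 4v + 22.
Cancel v^2 − 4v + 22 from numerator and denominator to get the reduced form.

(v + 1)/(v + 8)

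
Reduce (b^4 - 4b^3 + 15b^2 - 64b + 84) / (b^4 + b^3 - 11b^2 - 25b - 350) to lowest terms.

(b^2 - 5b + 6)/(b^2 - 25)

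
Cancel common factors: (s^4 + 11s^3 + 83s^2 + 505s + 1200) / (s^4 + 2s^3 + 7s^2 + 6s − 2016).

(s^2 + 10s + 25)/(s^2 + s − 42)

By polynomial division,
  s^4 + 11s^3 + 83s^2 + 505s + 1200 = (s^4 + 2s^3 + 7s^2 + 6s − 2016) + (9s^3 + 76s^2 + 499s + 3216)
  s^4 + 2s^3 + 7s^2 + 6s − 2016 = ((1/9)s − 58/81)(9s^3 + 76s^2 + 499s + 3216) + ((484/81)s^2 + (484/81)s + 7744/27)
  9s^3 + 76s^2 + 499s + 3216 = ((729/484)s + 5427/484)((484/81)s^2 + (484/81)s + 7744/27) + (0)
Last nonzero remainder: (484/81)s^2 + (484/81)s + 7744/27. Dividing through by 484/81 gives the monic gcd s^2 + s + 48.
Cancel s^2 + s + 48 from numerator and denominator to get the reduced form.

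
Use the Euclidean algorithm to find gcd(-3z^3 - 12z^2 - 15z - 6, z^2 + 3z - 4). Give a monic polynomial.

1

Euclidean algorithm in ℚ[z]:
  -3z^3 - 12z^2 - 15z - 6 = (-3z - 3)(z^2 + 3z - 4) + (-18z - 18)
  z^2 + 3z - 4 = (-(1/18)z - 1/9)(-18z - 18) + (-6)
  -18z - 18 = (3z + 3)(-6) + (0)
The last nonzero remainder is the constant -6, so the polynomials are coprime and gcd = 1.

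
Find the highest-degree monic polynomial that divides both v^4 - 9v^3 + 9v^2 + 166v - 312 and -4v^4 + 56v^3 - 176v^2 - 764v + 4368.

Repeated division with remainder:
  v^4 - 9v^3 + 9v^2 + 166v - 312 = (-1/4)(-4v^4 + 56v^3 - 176v^2 - 764v + 4368) + (5v^3 - 35v^2 - 25v + 780)
  -4v^4 + 56v^3 - 176v^2 - 764v + 4368 = (-(4/5)v + 28/5)(5v^3 - 35v^2 - 25v + 780) + (0)
Last nonzero remainder: 5v^3 - 35v^2 - 25v + 780. Dividing through by 5 gives the monic gcd v^3 - 7v^2 - 5v + 156.

v^3 - 7v^2 - 5v + 156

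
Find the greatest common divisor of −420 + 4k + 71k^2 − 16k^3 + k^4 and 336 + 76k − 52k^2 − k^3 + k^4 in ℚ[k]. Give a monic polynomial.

By polynomial division,
  k^4 − 16k^3 + 71k^2 + 4k − 420 = (k^4 − k^3 − 52k^2 + 76k + 336) + (−15k^3 + 123k^2 − 72k − 756)
  k^4 − k^3 − 52k^2 + 76k + 336 = (−(1/15)k − 12/25)(−15k^3 + 123k^2 − 72k − 756) + ((56/25)k^2 − (224/25)k − 672/25)
  −15k^3 + 123k^2 − 72k − 756 = (−(375/56)k + 225/8)((56/25)k^2 − (224/25)k − 672/25) + (0)
Last nonzero remainder: (56/25)k^2 − (224/25)k − 672/25. Dividing through by 56/25 gives the monic gcd k^2 − 4k − 12.

−12 − 4k + k^2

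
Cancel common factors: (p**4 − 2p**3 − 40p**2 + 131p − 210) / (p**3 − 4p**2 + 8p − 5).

(p**2 + p − 42)/(p − 1)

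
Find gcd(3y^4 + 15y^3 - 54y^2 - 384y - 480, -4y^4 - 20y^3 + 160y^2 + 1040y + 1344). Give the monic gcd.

Euclidean algorithm in ℚ[y]:
  3y^4 + 15y^3 - 54y^2 - 384y - 480 = (-3/4)(-4y^4 - 20y^3 + 160y^2 + 1040y + 1344) + (66y^2 + 396y + 528)
  -4y^4 - 20y^3 + 160y^2 + 1040y + 1344 = (-(2/33)y^2 + (2/33)y + 28/11)(66y^2 + 396y + 528) + (0)
Last nonzero remainder: 66y^2 + 396y + 528. Dividing through by 66 gives the monic gcd y^2 + 6y + 8.

y^2 + 6y + 8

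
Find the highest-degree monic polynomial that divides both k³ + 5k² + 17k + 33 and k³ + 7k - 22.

Apply the Euclidean algorithm:
  k³ + 5k² + 17k + 33 = (k³ + 7k - 22) + (5k² + 10k + 55)
  k³ + 7k - 22 = ((1/5)k - 2/5)(5k² + 10k + 55) + (0)
Last nonzero remainder: 5k² + 10k + 55. Dividing through by 5 gives the monic gcd k² + 2k + 11.

k² + 2k + 11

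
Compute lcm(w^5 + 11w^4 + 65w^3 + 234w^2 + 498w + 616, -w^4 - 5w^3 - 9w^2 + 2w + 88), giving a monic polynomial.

Euclidean algorithm in ℚ[w]:
  w^5 + 11w^4 + 65w^3 + 234w^2 + 498w + 616 = (-w - 6)(-w^4 - 5w^3 - 9w^2 + 2w + 88) + (26w^3 + 182w^2 + 598w + 1144)
  -w^4 - 5w^3 - 9w^2 + 2w + 88 = (-(1/26)w + 1/13)(26w^3 + 182w^2 + 598w + 1144) + (0)
Last nonzero remainder: 26w^3 + 182w^2 + 598w + 1144. Dividing through by 26 gives the monic gcd w^3 + 7w^2 + 23w + 44.
Then lcm(f, g) = f·g / gcd(f, g); expanding and making the result monic gives the answer.

w^6 + 9w^5 + 43w^4 + 104w^3 + 30w^2 - 380w - 1232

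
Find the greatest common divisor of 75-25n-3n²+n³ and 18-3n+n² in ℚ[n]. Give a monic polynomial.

Repeated division with remainder:
  n³-3n²-25n+75 = (n)(n²-3n+18) + (-43n+75)
  n²-3n+18 = (-(1/43)n+54/1849)(-43n+75) + (29232/1849)
  -43n+75 = (-(79507/29232)n+46225/9744)(29232/1849) + (0)
The last nonzero remainder is the constant 29232/1849, so the polynomials are coprime and gcd = 1.

1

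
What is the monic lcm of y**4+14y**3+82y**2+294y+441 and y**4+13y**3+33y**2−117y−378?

y**6+17y**5+106y**4+288y**3−153y**2−3969y−7938

Repeated division with remainder:
  y**4+14y**3+82y**2+294y+441 = (y**4+13y**3+33y**2−117y−378) + (y**3+49y**2+411y+819)
  y**4+13y**3+33y**2−117y−378 = (y−36)(y**3+49y**2+411y+819) + (1386y**2+13860y+29106)
  y**3+49y**2+411y+819 = ((1/1386)y+13/462)(1386y**2+13860y+29106) + (0)
Last nonzero remainder: 1386y**2+13860y+29106. Dividing through by 1386 gives the monic gcd y**2+10y+21.
Then lcm(f, g) = f·g / gcd(f, g); expanding and making the result monic gives the answer.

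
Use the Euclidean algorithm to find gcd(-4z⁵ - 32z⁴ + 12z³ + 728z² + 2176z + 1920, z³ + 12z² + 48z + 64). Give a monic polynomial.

Repeated division with remainder:
  -4z⁵ - 32z⁴ + 12z³ + 728z² + 2176z + 1920 = (-4z² + 16z + 12)(z³ + 12z² + 48z + 64) + (72z² + 576z + 1152)
  z³ + 12z² + 48z + 64 = ((1/72)z + 1/18)(72z² + 576z + 1152) + (0)
Last nonzero remainder: 72z² + 576z + 1152. Dividing through by 72 gives the monic gcd z² + 8z + 16.

z² + 8z + 16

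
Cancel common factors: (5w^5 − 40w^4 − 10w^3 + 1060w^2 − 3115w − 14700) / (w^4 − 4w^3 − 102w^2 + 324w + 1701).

(5w^3 − 20w^2 + 15w + 700)/(w^2 − 81)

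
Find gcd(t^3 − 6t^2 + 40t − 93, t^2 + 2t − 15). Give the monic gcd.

Repeated division with remainder:
  t^3 − 6t^2 + 40t − 93 = (t − 8)(t^2 + 2t − 15) + (71t − 213)
  t^2 + 2t − 15 = ((1/71)t + 5/71)(71t − 213) + (0)
Last nonzero remainder: 71t − 213. Dividing through by 71 gives the monic gcd t − 3.

t − 3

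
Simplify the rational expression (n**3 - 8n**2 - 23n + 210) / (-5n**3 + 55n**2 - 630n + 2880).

By polynomial division,
  n**3 - 8n**2 - 23n + 210 = (-1/5)(-5n**3 + 55n**2 - 630n + 2880) + (3n**2 - 149n + 786)
  -5n**3 + 55n**2 - 630n + 2880 = (-(5/3)n - 580/9)(3n**2 - 149n + 786) + (-(80300/9)n + 160600/3)
  3n**2 - 149n + 786 = (-(27/80300)n + 1179/80300)(-(80300/9)n + 160600/3) + (0)
Last nonzero remainder: -(80300/9)n + 160600/3. Dividing through by -80300/9 gives the monic gcd n - 6.
Cancel n - 6 from numerator and denominator to get the reduced form.

(-n**2 + 2n + 35)/(5n**2 - 25n + 480)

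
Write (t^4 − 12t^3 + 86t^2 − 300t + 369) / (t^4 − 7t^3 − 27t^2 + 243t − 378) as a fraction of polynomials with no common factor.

(t^2 − 6t + 41)/(t^2 − t − 42)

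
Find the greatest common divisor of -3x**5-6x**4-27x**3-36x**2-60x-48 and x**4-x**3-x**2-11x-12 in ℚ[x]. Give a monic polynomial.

x**3+2x**2+5x+4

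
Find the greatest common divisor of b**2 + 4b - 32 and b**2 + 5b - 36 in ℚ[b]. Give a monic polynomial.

Apply the Euclidean algorithm:
  b**2 + 4b - 32 = (b**2 + 5b - 36) + (-b + 4)
  b**2 + 5b - 36 = (-b - 9)(-b + 4) + (0)
Last nonzero remainder: -b + 4. Dividing through by -1 gives the monic gcd b - 4.

b - 4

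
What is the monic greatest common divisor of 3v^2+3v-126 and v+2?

1

Apply the Euclidean algorithm:
  3v^2+3v-126 = (3v-3)(v+2) + (-120)
  v+2 = (-(1/120)v-1/60)(-120) + (0)
The last nonzero remainder is the constant -120, so the polynomials are coprime and gcd = 1.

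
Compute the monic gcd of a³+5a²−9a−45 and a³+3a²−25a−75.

a²+8a+15

Repeated division with remainder:
  a³+5a²−9a−45 = (a³+3a²−25a−75) + (2a²+16a+30)
  a³+3a²−25a−75 = ((1/2)a−5/2)(2a²+16a+30) + (0)
Last nonzero remainder: 2a²+16a+30. Dividing through by 2 gives the monic gcd a²+8a+15.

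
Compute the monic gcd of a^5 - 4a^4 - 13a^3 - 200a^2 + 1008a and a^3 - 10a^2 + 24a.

a^2 - 4a

Repeated division with remainder:
  a^5 - 4a^4 - 13a^3 - 200a^2 + 1008a = (a^2 + 6a + 23)(a^3 - 10a^2 + 24a) + (-114a^2 + 456a)
  a^3 - 10a^2 + 24a = (-(1/114)a + 1/19)(-114a^2 + 456a) + (0)
Last nonzero remainder: -114a^2 + 456a. Dividing through by -114 gives the monic gcd a^2 - 4a.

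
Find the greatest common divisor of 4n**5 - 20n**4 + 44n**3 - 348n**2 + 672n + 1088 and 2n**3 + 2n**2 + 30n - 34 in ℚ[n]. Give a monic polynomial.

n**2 + 2n + 17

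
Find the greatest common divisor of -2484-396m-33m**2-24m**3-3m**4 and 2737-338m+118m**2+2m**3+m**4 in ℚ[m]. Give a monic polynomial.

23-4m+m**2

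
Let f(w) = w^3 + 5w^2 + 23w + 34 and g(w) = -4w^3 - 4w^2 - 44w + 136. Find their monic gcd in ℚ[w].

Apply the Euclidean algorithm:
  w^3 + 5w^2 + 23w + 34 = (-1/4)(-4w^3 - 4w^2 - 44w + 136) + (4w^2 + 12w + 68)
  -4w^3 - 4w^2 - 44w + 136 = (-w + 2)(4w^2 + 12w + 68) + (0)
Last nonzero remainder: 4w^2 + 12w + 68. Dividing through by 4 gives the monic gcd w^2 + 3w + 17.

w^2 + 3w + 17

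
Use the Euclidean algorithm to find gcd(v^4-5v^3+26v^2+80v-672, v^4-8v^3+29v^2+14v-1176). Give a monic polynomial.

v^3-v^2+22v+168

Repeated division with remainder:
  v^4-5v^3+26v^2+80v-672 = (v^4-8v^3+29v^2+14v-1176) + (3v^3-3v^2+66v+504)
  v^4-8v^3+29v^2+14v-1176 = ((1/3)v-7/3)(3v^3-3v^2+66v+504) + (0)
Last nonzero remainder: 3v^3-3v^2+66v+504. Dividing through by 3 gives the monic gcd v^3-v^2+22v+168.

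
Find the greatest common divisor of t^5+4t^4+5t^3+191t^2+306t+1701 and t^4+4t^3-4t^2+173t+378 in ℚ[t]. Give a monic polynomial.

t^3+2t^2-8t+189

Apply the Euclidean algorithm:
  t^5+4t^4+5t^3+191t^2+306t+1701 = (t)(t^4+4t^3-4t^2+173t+378) + (9t^3+18t^2-72t+1701)
  t^4+4t^3-4t^2+173t+378 = ((1/9)t+2/9)(9t^3+18t^2-72t+1701) + (0)
Last nonzero remainder: 9t^3+18t^2-72t+1701. Dividing through by 9 gives the monic gcd t^3+2t^2-8t+189.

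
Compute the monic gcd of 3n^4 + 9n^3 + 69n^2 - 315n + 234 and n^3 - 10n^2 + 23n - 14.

Repeated division with remainder:
  3n^4 + 9n^3 + 69n^2 - 315n + 234 = (3n + 39)(n^3 - 10n^2 + 23n - 14) + (390n^2 - 1170n + 780)
  n^3 - 10n^2 + 23n - 14 = ((1/390)n - 7/390)(390n^2 - 1170n + 780) + (0)
Last nonzero remainder: 390n^2 - 1170n + 780. Dividing through by 390 gives the monic gcd n^2 - 3n + 2.

n^2 - 3n + 2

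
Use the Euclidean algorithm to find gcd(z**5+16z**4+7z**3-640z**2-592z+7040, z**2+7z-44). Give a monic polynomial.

Apply the Euclidean algorithm:
  z**5+16z**4+7z**3-640z**2-592z+7040 = (z**3+9z**2-12z-160)(z**2+7z-44) + (0)
The last nonzero remainder z**2+7z-44 is already monic.

z**2+7z-44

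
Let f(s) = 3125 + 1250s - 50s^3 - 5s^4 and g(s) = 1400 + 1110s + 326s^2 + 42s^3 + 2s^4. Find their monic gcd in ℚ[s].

25 + 10s + s^2

Repeated division with remainder:
  -5s^4 - 50s^3 + 1250s + 3125 = (-5/2)(2s^4 + 42s^3 + 326s^2 + 1110s + 1400) + (55s^3 + 815s^2 + 4025s + 6625)
  2s^4 + 42s^3 + 326s^2 + 1110s + 1400 = ((2/55)s + 136/605)(55s^3 + 815s^2 + 4025s + 6625) + (-(432/121)s^2 - (4320/121)s - 10800/121)
  55s^3 + 815s^2 + 4025s + 6625 = (-(6655/432)s - 32065/432)(-(432/121)s^2 - (4320/121)s - 10800/121) + (0)
Last nonzero remainder: -(432/121)s^2 - (4320/121)s - 10800/121. Dividing through by -432/121 gives the monic gcd s^2 + 10s + 25.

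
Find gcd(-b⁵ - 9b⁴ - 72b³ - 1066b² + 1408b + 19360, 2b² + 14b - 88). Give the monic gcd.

Apply the Euclidean algorithm:
  -b⁵ - 9b⁴ - 72b³ - 1066b² + 1408b + 19360 = (-(1/2)b³ - b² - 51b - 220)(2b² + 14b - 88) + (0)
Last nonzero remainder: 2b² + 14b - 88. Dividing through by 2 gives the monic gcd b² + 7b - 44.

b² + 7b - 44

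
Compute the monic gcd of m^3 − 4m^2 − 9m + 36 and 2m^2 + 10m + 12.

m + 3

Euclidean algorithm in ℚ[m]:
  m^3 − 4m^2 − 9m + 36 = ((1/2)m − 9/2)(2m^2 + 10m + 12) + (30m + 90)
  2m^2 + 10m + 12 = ((1/15)m + 2/15)(30m + 90) + (0)
Last nonzero remainder: 30m + 90. Dividing through by 30 gives the monic gcd m + 3.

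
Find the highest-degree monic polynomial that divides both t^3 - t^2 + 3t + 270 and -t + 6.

Repeated division with remainder:
  t^3 - t^2 + 3t + 270 = (-t^2 - 5t - 33)(-t + 6) + (468)
  -t + 6 = (-(1/468)t + 1/78)(468) + (0)
The last nonzero remainder is the constant 468, so the polynomials are coprime and gcd = 1.

1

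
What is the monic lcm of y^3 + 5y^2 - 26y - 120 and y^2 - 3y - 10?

Apply the Euclidean algorithm:
  y^3 + 5y^2 - 26y - 120 = (y + 8)(y^2 - 3y - 10) + (8y - 40)
  y^2 - 3y - 10 = ((1/8)y + 1/4)(8y - 40) + (0)
Last nonzero remainder: 8y - 40. Dividing through by 8 gives the monic gcd y - 5.
Then lcm(f, g) = f·g / gcd(f, g); expanding and making the result monic gives the answer.

y^4 + 7y^3 - 16y^2 - 172y - 240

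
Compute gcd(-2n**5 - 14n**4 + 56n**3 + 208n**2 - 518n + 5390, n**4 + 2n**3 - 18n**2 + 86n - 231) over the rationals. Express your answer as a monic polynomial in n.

Euclidean algorithm in ℚ[n]:
  -2n**5 - 14n**4 + 56n**3 + 208n**2 - 518n + 5390 = (-2n - 10)(n**4 + 2n**3 - 18n**2 + 86n - 231) + (40n**3 + 200n**2 - 120n + 3080)
  n**4 + 2n**3 - 18n**2 + 86n - 231 = ((1/40)n - 3/40)(40n**3 + 200n**2 - 120n + 3080) + (0)
Last nonzero remainder: 40n**3 + 200n**2 - 120n + 3080. Dividing through by 40 gives the monic gcd n**3 + 5n**2 - 3n + 77.

n**3 + 5n**2 - 3n + 77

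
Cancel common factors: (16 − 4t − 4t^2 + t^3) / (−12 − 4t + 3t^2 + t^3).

(−4 + t)/(3 + t)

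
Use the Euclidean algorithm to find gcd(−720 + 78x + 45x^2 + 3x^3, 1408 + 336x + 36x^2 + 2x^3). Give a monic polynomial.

8 + x

Apply the Euclidean algorithm:
  3x^3 + 45x^2 + 78x − 720 = (3/2)(2x^3 + 36x^2 + 336x + 1408) + (−9x^2 − 426x − 2832)
  2x^3 + 36x^2 + 336x + 1408 = (−(2/9)x + 176/27)(−9x^2 − 426x − 2832) + ((22352/9)x + 178816/9)
  −9x^2 − 426x − 2832 = (−(81/22352)x − 1593/11176)((22352/9)x + 178816/9) + (0)
Last nonzero remainder: (22352/9)x + 178816/9. Dividing through by 22352/9 gives the monic gcd x + 8.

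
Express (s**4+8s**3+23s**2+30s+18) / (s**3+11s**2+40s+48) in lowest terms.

Repeated division with remainder:
  s**4+8s**3+23s**2+30s+18 = (s−3)(s**3+11s**2+40s+48) + (16s**2+102s+162)
  s**3+11s**2+40s+48 = ((1/16)s+37/128)(16s**2+102s+162) + ((25/64)s+75/64)
  16s**2+102s+162 = ((1024/25)s+3456/25)((25/64)s+75/64) + (0)
Last nonzero remainder: (25/64)s+75/64. Dividing through by 25/64 gives the monic gcd s+3.
Cancel s+3 from numerator and denominator to get the reduced form.

(s**3+5s**2+8s+6)/(s**2+8s+16)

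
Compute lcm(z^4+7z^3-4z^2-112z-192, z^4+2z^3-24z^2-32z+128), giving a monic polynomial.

Repeated division with remainder:
  z^4+7z^3-4z^2-112z-192 = (z^4+2z^3-24z^2-32z+128) + (5z^3+20z^2-80z-320)
  z^4+2z^3-24z^2-32z+128 = ((1/5)z-2/5)(5z^3+20z^2-80z-320) + (0)
Last nonzero remainder: 5z^3+20z^2-80z-320. Dividing through by 5 gives the monic gcd z^3+4z^2-16z-64.
Then lcm(f, g) = f·g / gcd(f, g); expanding and making the result monic gives the answer.

z^5+5z^4-18z^3-104z^2+32z+384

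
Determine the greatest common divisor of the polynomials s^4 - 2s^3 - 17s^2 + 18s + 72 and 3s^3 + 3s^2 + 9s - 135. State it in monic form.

s - 3

Euclidean algorithm in ℚ[s]:
  s^4 - 2s^3 - 17s^2 + 18s + 72 = ((1/3)s - 1)(3s^3 + 3s^2 + 9s - 135) + (-17s^2 + 72s - 63)
  3s^3 + 3s^2 + 9s - 135 = (-(3/17)s - 267/289)(-17s^2 + 72s - 63) + ((18612/289)s - 55836/289)
  -17s^2 + 72s - 63 = (-(4913/18612)s + 2023/6204)((18612/289)s - 55836/289) + (0)
Last nonzero remainder: (18612/289)s - 55836/289. Dividing through by 18612/289 gives the monic gcd s - 3.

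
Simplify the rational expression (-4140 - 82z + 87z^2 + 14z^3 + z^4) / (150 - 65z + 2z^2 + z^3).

Repeated division with remainder:
  z^4 + 14z^3 + 87z^2 - 82z - 4140 = (z + 12)(z^3 + 2z^2 - 65z + 150) + (128z^2 + 548z - 5940)
  z^3 + 2z^2 - 65z + 150 = ((1/128)z - 73/4096)(128z^2 + 548z - 5940) + (-(9039/1024)z + 45195/1024)
  128z^2 + 548z - 5940 = (-(131072/9039)z - 405504/3013)(-(9039/1024)z + 45195/1024) + (0)
Last nonzero remainder: -(9039/1024)z + 45195/1024. Dividing through by -9039/1024 gives the monic gcd z - 5.
Cancel z - 5 from numerator and denominator to get the reduced form.

(828 + 182z + 19z^2 + z^3)/(-30 + 7z + z^2)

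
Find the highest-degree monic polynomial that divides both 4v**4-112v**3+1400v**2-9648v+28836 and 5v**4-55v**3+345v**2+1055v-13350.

Euclidean algorithm in ℚ[v]:
  4v**4-112v**3+1400v**2-9648v+28836 = (4/5)(5v**4-55v**3+345v**2+1055v-13350) + (-68v**3+1124v**2-10492v+39516)
  5v**4-55v**3+345v**2+1055v-13350 = (-(5/68)v-235/578)(-68v**3+1124v**2-10492v+39516) + ((8820/289)v**2-(88200/289)v+784980/289)
  -68v**3+1124v**2-10492v+39516 = (-(4913/2205)v+10693/735)((8820/289)v**2-(88200/289)v+784980/289) + (0)
Last nonzero remainder: (8820/289)v**2-(88200/289)v+784980/289. Dividing through by 8820/289 gives the monic gcd v**2-10v+89.

v**2-10v+89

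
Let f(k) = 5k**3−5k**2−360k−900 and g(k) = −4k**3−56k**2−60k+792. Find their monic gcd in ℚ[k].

k+6

Euclidean algorithm in ℚ[k]:
  5k**3−5k**2−360k−900 = (−5/4)(−4k**3−56k**2−60k+792) + (−75k**2−435k+90)
  −4k**3−56k**2−60k+792 = ((4/75)k+164/375)(−75k**2−435k+90) + ((3136/25)k+18816/25)
  −75k**2−435k+90 = (−(1875/3136)k+375/3136)((3136/25)k+18816/25) + (0)
Last nonzero remainder: (3136/25)k+18816/25. Dividing through by 3136/25 gives the monic gcd k+6.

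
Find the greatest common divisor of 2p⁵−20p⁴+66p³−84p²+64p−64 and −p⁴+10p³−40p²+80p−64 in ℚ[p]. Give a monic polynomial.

p²−6p+8

Apply the Euclidean algorithm:
  2p⁵−20p⁴+66p³−84p²+64p−64 = (−2p)(−p⁴+10p³−40p²+80p−64) + (−14p³+76p²−64p−64)
  −p⁴+10p³−40p²+80p−64 = ((1/14)p−16/49)(−14p³+76p²−64p−64) + (−(520/49)p²+(3120/49)p−4160/49)
  −14p³+76p²−64p−64 = ((343/260)p+49/65)(−(520/49)p²+(3120/49)p−4160/49) + (0)
Last nonzero remainder: −(520/49)p²+(3120/49)p−4160/49. Dividing through by −520/49 gives the monic gcd p²−6p+8.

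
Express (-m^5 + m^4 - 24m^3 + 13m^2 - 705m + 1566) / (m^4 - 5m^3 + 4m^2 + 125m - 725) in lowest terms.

(-m^3 - 4m^2 - 15m + 54)/(m^2 - 25)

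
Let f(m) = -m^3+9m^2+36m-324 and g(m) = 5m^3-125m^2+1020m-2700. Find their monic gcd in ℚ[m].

Repeated division with remainder:
  -m^3+9m^2+36m-324 = (-1/5)(5m^3-125m^2+1020m-2700) + (-16m^2+240m-864)
  5m^3-125m^2+1020m-2700 = (-(5/16)m+25/8)(-16m^2+240m-864) + (0)
Last nonzero remainder: -16m^2+240m-864. Dividing through by -16 gives the monic gcd m^2-15m+54.

m^2-15m+54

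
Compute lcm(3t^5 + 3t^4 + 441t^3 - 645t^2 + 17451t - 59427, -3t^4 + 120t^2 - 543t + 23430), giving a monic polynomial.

Apply the Euclidean algorithm:
  3t^5 + 3t^4 + 441t^3 - 645t^2 + 17451t - 59427 = (-t - 1)(-3t^4 + 120t^2 - 543t + 23430) + (561t^3 - 1068t^2 + 40338t - 35997)
  -3t^4 + 120t^2 - 543t + 23430 = (-(1/187)t - 356/34969)(561t^3 - 1068t^2 + 40338t - 35997) + ((11359278/34969)t^2 - (11359278/34969)t + 806508738/34969)
  561t^3 - 1068t^2 + 40338t - 35997 = ((6539203/3786426)t - 5909761/3786426)((11359278/34969)t^2 - (11359278/34969)t + 806508738/34969) + (0)
Last nonzero remainder: (11359278/34969)t^2 - (11359278/34969)t + 806508738/34969. Dividing through by 11359278/34969 gives the monic gcd t^2 - t + 71.
Then lcm(f, g) = f·g / gcd(f, g); expanding and making the result monic gives the answer.

t^7 + 2t^6 + 38t^5 - 178t^4 - 10568t^3 + 9658t^2 - 659679t + 2178990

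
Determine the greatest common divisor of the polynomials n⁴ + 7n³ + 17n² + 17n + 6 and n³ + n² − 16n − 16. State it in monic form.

n + 1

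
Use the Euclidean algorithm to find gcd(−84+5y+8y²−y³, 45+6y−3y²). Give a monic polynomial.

3+y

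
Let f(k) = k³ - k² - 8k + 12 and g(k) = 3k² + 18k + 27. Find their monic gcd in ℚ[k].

Repeated division with remainder:
  k³ - k² - 8k + 12 = ((1/3)k - 7/3)(3k² + 18k + 27) + (25k + 75)
  3k² + 18k + 27 = ((3/25)k + 9/25)(25k + 75) + (0)
Last nonzero remainder: 25k + 75. Dividing through by 25 gives the monic gcd k + 3.

k + 3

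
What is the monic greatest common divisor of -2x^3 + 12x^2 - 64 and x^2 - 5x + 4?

x - 4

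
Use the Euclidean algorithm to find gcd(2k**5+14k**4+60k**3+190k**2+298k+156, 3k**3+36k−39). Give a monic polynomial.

By polynomial division,
  2k**5+14k**4+60k**3+190k**2+298k+156 = ((2/3)k**2+(14/3)k+12)(3k**3+36k−39) + (48k**2+48k+624)
  3k**3+36k−39 = ((1/16)k−1/16)(48k**2+48k+624) + (0)
Last nonzero remainder: 48k**2+48k+624. Dividing through by 48 gives the monic gcd k**2+k+13.

k**2+k+13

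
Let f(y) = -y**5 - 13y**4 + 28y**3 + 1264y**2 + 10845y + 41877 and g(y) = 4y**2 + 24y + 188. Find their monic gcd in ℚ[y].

y**2 + 6y + 47

Repeated division with remainder:
  -y**5 - 13y**4 + 28y**3 + 1264y**2 + 10845y + 41877 = (-(1/4)y**3 - (7/4)y**2 + (117/4)y + 891/4)(4y**2 + 24y + 188) + (0)
Last nonzero remainder: 4y**2 + 24y + 188. Dividing through by 4 gives the monic gcd y**2 + 6y + 47.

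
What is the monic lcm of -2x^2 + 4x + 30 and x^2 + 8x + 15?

x^3 + 3x^2 - 25x - 75

By polynomial division,
  -2x^2 + 4x + 30 = (-2)(x^2 + 8x + 15) + (20x + 60)
  x^2 + 8x + 15 = ((1/20)x + 1/4)(20x + 60) + (0)
Last nonzero remainder: 20x + 60. Dividing through by 20 gives the monic gcd x + 3.
Then lcm(f, g) = f·g / gcd(f, g); expanding and making the result monic gives the answer.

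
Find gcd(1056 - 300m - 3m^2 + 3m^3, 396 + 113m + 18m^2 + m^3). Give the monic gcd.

11 + m

By polynomial division,
  3m^3 - 3m^2 - 300m + 1056 = (3)(m^3 + 18m^2 + 113m + 396) + (-57m^2 - 639m - 132)
  m^3 + 18m^2 + 113m + 396 = (-(1/57)m - 43/361)(-57m^2 - 639m - 132) + ((12480/361)m + 137280/361)
  -57m^2 - 639m - 132 = (-(6859/4160)m - 361/1040)((12480/361)m + 137280/361) + (0)
Last nonzero remainder: (12480/361)m + 137280/361. Dividing through by 12480/361 gives the monic gcd m + 11.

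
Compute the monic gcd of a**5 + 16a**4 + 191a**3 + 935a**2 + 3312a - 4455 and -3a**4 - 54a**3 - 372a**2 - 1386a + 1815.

Repeated division with remainder:
  a**5 + 16a**4 + 191a**3 + 935a**2 + 3312a - 4455 = (-(1/3)a + 2/3)(-3a**4 - 54a**3 - 372a**2 - 1386a + 1815) + (103a**3 + 721a**2 + 4841a - 5665)
  -3a**4 - 54a**3 - 372a**2 - 1386a + 1815 = (-(3/103)a - 33/103)(103a**3 + 721a**2 + 4841a - 5665) + (0)
Last nonzero remainder: 103a**3 + 721a**2 + 4841a - 5665. Dividing through by 103 gives the monic gcd a**3 + 7a**2 + 47a - 55.

a**3 + 7a**2 + 47a - 55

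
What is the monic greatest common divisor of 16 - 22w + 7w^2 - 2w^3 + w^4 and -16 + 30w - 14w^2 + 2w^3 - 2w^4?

-8 + 7w + w^3

By polynomial division,
  w^4 - 2w^3 + 7w^2 - 22w + 16 = (-1/2)(-2w^4 + 2w^3 - 14w^2 + 30w - 16) + (-w^3 - 7w + 8)
  -2w^4 + 2w^3 - 14w^2 + 30w - 16 = (2w - 2)(-w^3 - 7w + 8) + (0)
Last nonzero remainder: -w^3 - 7w + 8. Dividing through by -1 gives the monic gcd w^3 + 7w - 8.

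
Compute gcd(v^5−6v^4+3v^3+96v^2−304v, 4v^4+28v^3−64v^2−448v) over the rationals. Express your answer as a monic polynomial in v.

v^3−16v

Euclidean algorithm in ℚ[v]:
  v^5−6v^4+3v^3+96v^2−304v = ((1/4)v−13/4)(4v^4+28v^3−64v^2−448v) + (110v^3−1760v)
  4v^4+28v^3−64v^2−448v = ((2/55)v+14/55)(110v^3−1760v) + (0)
Last nonzero remainder: 110v^3−1760v. Dividing through by 110 gives the monic gcd v^3−16v.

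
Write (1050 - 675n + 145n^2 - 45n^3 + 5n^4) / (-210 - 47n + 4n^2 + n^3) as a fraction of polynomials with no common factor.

(-150 + 75n - 10n^2 + 5n^3)/(30 + 11n + n^2)

Apply the Euclidean algorithm:
  5n^4 - 45n^3 + 145n^2 - 675n + 1050 = (5n - 65)(n^3 + 4n^2 - 47n - 210) + (640n^2 - 2680n - 12600)
  n^3 + 4n^2 - 47n - 210 = ((1/640)n + 131/10240)(640n^2 - 2680n - 12600) + ((1785/256)n - 12495/256)
  640n^2 - 2680n - 12600 = ((32768/357)n + 30720/119)((1785/256)n - 12495/256) + (0)
Last nonzero remainder: (1785/256)n - 12495/256. Dividing through by 1785/256 gives the monic gcd n - 7.
Cancel n - 7 from numerator and denominator to get the reduced form.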